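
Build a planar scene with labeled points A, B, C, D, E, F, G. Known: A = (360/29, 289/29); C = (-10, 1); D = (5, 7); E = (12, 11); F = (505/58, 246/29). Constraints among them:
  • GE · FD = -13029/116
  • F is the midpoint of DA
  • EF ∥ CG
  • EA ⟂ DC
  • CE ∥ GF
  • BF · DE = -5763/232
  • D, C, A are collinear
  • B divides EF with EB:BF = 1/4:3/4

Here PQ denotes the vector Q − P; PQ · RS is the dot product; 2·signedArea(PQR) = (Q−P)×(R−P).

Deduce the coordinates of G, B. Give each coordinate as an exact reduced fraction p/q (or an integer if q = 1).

B = (2593/232, 1203/116)
G = (-771/58, -44/29)

1. G_x = -771/58  [CE ∥ GF ∩ EF ∥ CG]
2. G_y = -44/29  [CE ∥ GF ∩ EF ∥ CG]
   → G = (-771/58, -44/29)
3. B_x = 2593/232  [B divides EF with EB:BF = 1/4:3/4]
4. B_y = 1203/116  [B divides EF with EB:BF = 1/4:3/4]
   → B = (2593/232, 1203/116)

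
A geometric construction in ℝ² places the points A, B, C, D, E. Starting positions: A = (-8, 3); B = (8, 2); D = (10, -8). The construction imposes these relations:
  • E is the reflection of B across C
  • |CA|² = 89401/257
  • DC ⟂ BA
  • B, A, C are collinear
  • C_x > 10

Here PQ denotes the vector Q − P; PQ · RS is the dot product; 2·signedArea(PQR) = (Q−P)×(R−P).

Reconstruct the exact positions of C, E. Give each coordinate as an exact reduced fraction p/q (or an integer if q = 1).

C = (2728/257, 472/257)
E = (3400/257, 430/257)

1. C_x = 2728/257  [B, A, C are collinear ∩ DC ⟂ BA]
2. C_y = 472/257  [B, A, C are collinear ∩ DC ⟂ BA]
   → C = (2728/257, 472/257)
3. E_x = 3400/257  [E is the reflection of B across C]
4. E_y = 430/257  [E is the reflection of B across C]
   → E = (3400/257, 430/257)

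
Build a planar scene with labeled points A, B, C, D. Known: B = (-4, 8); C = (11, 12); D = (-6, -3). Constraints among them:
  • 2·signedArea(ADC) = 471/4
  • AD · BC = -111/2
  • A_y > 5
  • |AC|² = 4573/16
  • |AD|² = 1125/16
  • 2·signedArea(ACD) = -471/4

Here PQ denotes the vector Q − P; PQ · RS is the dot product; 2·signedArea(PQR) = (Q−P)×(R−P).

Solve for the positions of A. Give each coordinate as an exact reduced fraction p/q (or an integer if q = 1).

1. A_x = -9/2  [2·signedArea(ACD) = -471/4 ∩ AD · BC = -111/2]
2. A_y = 21/4  [2·signedArea(ACD) = -471/4 ∩ AD · BC = -111/2]
   → A = (-9/2, 21/4)

A = (-9/2, 21/4)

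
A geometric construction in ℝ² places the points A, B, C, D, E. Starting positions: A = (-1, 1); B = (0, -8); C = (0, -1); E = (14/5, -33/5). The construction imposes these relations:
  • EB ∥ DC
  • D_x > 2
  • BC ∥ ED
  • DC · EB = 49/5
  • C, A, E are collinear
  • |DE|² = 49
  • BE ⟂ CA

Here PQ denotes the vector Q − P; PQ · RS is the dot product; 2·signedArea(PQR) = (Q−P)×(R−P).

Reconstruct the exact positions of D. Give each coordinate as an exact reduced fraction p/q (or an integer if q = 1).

1. D_x = 14/5  [EB ∥ DC ∩ BC ∥ ED]
2. D_y = 2/5  [EB ∥ DC ∩ BC ∥ ED]
   → D = (14/5, 2/5)

D = (14/5, 2/5)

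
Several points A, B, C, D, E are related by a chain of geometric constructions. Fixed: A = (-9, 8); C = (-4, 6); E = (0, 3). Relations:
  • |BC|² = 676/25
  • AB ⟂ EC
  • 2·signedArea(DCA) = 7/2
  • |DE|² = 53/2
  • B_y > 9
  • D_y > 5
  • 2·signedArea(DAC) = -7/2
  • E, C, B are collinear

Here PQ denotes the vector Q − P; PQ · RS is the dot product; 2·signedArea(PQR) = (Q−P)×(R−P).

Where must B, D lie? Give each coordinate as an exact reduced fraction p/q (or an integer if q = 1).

B = (-204/25, 228/25)
D = (-9/2, 11/2)

1. B_x = -204/25  [E, C, B are collinear ∩ AB ⟂ EC]
2. B_y = 228/25  [E, C, B are collinear ∩ AB ⟂ EC]
   → B = (-204/25, 228/25)
3. D_x = -9/2  [line 2·x + 5·y + -37/2 = 0 ∩ |DE|² = 53/2]
4. D_y = 11/2  [line 2·x + 5·y + -37/2 = 0 ∩ |DE|² = 53/2]
   → D = (-9/2, 11/2)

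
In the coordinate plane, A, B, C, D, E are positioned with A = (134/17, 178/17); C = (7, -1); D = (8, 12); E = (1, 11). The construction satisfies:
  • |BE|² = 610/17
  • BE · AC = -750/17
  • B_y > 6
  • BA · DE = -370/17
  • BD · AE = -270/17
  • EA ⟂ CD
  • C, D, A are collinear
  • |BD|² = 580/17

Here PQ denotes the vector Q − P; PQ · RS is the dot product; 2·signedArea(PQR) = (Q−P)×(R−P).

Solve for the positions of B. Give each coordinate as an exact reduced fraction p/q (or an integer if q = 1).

1. B_x = 90/17  [BD · AE = -270/17 ∩ BA · DE = -370/17]
2. B_y = 116/17  [BD · AE = -270/17 ∩ BA · DE = -370/17]
   → B = (90/17, 116/17)

B = (90/17, 116/17)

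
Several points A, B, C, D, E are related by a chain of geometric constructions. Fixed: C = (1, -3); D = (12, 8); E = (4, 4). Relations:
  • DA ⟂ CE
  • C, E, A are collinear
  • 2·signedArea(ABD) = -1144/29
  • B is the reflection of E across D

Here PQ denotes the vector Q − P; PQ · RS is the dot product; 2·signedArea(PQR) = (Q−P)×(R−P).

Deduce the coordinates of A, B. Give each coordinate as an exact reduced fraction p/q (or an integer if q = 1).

A = (194/29, 298/29)
B = (20, 12)

1. A_x = 194/29  [C, E, A are collinear ∩ DA ⟂ CE]
2. A_y = 298/29  [C, E, A are collinear ∩ DA ⟂ CE]
   → A = (194/29, 298/29)
3. B_x = 20  [B is the reflection of E across D]
4. B_y = 12  [B is the reflection of E across D]
   → B = (20, 12)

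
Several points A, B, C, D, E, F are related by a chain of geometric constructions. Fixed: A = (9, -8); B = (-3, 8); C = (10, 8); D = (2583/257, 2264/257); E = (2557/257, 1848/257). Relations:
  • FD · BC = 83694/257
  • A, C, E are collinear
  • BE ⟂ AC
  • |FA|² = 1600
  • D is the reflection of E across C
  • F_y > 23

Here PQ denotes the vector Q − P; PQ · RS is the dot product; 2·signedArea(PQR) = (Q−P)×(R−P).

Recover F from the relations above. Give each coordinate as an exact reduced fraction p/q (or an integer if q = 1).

1. F_x = -15  [FD · BC = 83694/257]
2. F_y = 24  [|FA|² = 1600]
   → F = (-15, 24)

F = (-15, 24)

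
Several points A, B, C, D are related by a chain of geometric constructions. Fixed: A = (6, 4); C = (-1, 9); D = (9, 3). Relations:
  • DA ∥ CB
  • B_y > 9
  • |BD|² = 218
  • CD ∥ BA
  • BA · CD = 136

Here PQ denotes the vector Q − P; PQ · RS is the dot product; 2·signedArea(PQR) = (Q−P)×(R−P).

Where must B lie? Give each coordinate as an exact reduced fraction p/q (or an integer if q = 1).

B = (-4, 10)

1. B_x = -4  [CD ∥ BA ∩ DA ∥ CB]
2. B_y = 10  [CD ∥ BA ∩ DA ∥ CB]
   → B = (-4, 10)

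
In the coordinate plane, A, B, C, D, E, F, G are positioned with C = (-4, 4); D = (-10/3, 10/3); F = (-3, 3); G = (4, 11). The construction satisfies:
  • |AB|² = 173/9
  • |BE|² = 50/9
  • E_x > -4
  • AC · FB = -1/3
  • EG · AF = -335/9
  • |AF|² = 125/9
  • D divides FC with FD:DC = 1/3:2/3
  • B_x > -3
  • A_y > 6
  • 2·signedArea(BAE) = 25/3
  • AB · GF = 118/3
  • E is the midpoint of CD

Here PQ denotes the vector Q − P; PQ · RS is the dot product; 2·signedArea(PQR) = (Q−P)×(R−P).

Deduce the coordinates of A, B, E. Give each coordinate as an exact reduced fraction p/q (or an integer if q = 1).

A = (-4/3, 19/3)
B = (-2, 2)
E = (-11/3, 11/3)

1. E_x = -11/3  [E is the midpoint of CD]
2. E_y = 11/3  [E is the midpoint of CD]
   → E = (-11/3, 11/3)
3. A_x = -4/3  [line -23/3·x + -22/3·y + 326/9 = 0 ∩ |AF|² = 125/9]
4. A_y = 19/3  [line -23/3·x + -22/3·y + 326/9 = 0 ∩ |AF|² = 125/9]
   → A = (-4/3, 19/3)
5. B_x = -2  [AC · FB = -1/3 ∩ 2·signedArea(BAE) = 25/3]
6. B_y = 2  [AC · FB = -1/3 ∩ 2·signedArea(BAE) = 25/3]
   → B = (-2, 2)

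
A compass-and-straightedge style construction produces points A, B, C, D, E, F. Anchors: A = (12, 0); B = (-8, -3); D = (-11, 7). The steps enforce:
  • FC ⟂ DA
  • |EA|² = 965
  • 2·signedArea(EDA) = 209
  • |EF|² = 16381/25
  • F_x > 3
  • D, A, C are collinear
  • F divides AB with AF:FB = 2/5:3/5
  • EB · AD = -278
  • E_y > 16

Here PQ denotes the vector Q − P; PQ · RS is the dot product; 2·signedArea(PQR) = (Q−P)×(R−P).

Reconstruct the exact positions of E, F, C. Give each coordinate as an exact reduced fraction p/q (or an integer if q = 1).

C = (7243/1445, 3073/1445)
E = (-14, 17)
F = (4, -6/5)

1. E_x = -14  [2·signedArea(EDA) = 209 ∩ EB · AD = -278]
2. E_y = 17  [2·signedArea(EDA) = 209 ∩ EB · AD = -278]
   → E = (-14, 17)
3. F_x = 4  [F divides AB with AF:FB = 2/5:3/5]
4. F_y = -6/5  [F divides AB with AF:FB = 2/5:3/5]
   → F = (4, -6/5)
5. C_x = 7243/1445  [D, A, C are collinear ∩ FC ⟂ DA]
6. C_y = 3073/1445  [D, A, C are collinear ∩ FC ⟂ DA]
   → C = (7243/1445, 3073/1445)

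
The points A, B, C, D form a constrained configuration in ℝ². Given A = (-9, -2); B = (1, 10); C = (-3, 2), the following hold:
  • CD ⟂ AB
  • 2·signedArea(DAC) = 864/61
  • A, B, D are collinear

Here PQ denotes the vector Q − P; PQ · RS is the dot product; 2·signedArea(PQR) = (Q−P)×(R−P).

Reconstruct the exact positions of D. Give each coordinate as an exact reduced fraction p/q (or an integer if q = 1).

D = (-279/61, 202/61)

1. D_x = -279/61  [A, B, D are collinear ∩ CD ⟂ AB]
2. D_y = 202/61  [A, B, D are collinear ∩ CD ⟂ AB]
   → D = (-279/61, 202/61)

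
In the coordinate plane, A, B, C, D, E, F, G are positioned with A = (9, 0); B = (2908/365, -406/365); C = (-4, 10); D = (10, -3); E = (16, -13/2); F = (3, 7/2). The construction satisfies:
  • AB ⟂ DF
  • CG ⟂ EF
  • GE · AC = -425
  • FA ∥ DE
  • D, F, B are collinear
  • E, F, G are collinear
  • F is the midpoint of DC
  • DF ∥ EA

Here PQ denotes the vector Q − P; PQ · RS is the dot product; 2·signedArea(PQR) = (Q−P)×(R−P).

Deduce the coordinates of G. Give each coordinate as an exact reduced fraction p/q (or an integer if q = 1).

G = (-1221/269, 5003/538)

1. G_x = -1221/269  [E, F, G are collinear ∩ CG ⟂ EF]
2. G_y = 5003/538  [E, F, G are collinear ∩ CG ⟂ EF]
   → G = (-1221/269, 5003/538)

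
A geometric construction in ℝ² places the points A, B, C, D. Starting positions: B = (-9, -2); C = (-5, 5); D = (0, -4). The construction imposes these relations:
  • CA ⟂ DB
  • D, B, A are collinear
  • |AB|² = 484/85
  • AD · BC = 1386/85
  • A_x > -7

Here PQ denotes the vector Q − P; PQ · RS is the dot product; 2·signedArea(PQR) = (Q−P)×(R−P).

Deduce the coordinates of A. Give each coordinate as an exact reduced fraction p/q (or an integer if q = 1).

1. A_x = -567/85  [D, B, A are collinear ∩ CA ⟂ DB]
2. A_y = -214/85  [D, B, A are collinear ∩ CA ⟂ DB]
   → A = (-567/85, -214/85)

A = (-567/85, -214/85)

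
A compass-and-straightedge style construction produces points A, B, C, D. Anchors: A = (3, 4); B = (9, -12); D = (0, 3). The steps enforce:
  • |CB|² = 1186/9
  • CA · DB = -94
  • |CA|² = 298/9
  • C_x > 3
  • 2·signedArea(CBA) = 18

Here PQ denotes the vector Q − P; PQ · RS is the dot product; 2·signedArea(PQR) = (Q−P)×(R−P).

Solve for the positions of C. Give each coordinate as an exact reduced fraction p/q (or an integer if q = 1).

1. C_x = 4  [2·signedArea(CBA) = 18 ∩ CA · DB = -94]
2. C_y = -5/3  [2·signedArea(CBA) = 18 ∩ CA · DB = -94]
   → C = (4, -5/3)

C = (4, -5/3)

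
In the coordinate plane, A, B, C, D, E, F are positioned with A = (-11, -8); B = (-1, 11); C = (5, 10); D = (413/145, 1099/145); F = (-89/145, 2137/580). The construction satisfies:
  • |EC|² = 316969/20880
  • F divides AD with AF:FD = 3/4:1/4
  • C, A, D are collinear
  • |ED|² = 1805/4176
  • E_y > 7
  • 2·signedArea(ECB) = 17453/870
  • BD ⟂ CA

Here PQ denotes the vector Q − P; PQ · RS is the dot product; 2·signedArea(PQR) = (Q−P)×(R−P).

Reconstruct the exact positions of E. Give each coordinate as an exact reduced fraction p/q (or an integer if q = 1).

1. E_x = 1049/435  [line -1·x + -6·y + 39097/870 = 0 ∩ |ED|² = 1805/4176]
2. E_y = 4111/580  [line -1·x + -6·y + 39097/870 = 0 ∩ |ED|² = 1805/4176]
   → E = (1049/435, 4111/580)

E = (1049/435, 4111/580)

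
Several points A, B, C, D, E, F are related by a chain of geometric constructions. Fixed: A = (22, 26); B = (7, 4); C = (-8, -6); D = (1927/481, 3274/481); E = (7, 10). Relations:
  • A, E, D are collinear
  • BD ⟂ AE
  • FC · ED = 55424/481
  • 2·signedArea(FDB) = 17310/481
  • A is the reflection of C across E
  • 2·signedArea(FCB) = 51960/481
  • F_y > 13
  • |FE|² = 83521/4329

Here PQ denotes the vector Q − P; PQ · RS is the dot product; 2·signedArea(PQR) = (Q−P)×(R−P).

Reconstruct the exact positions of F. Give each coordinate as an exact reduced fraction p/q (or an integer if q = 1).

1. F_x = 4812/481  [FC · ED = 55424/481 ∩ 2·signedArea(FCB) = 51960/481]
2. F_y = 19054/1443  [FC · ED = 55424/481 ∩ 2·signedArea(FCB) = 51960/481]
   → F = (4812/481, 19054/1443)

F = (4812/481, 19054/1443)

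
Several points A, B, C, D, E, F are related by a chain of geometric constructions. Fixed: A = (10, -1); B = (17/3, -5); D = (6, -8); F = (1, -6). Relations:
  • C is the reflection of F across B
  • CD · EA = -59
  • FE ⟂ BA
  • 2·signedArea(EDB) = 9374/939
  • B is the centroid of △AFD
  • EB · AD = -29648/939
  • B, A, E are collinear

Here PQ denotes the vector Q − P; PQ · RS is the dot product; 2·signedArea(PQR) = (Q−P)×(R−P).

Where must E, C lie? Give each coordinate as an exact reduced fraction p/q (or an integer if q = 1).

C = (31/3, -4)
E = (829/313, -2437/313)

1. E_x = 829/313  [B, A, E are collinear ∩ FE ⟂ BA]
2. E_y = -2437/313  [B, A, E are collinear ∩ FE ⟂ BA]
   → E = (829/313, -2437/313)
3. C_x = 31/3  [C is the reflection of F across B]
4. C_y = -4  [C is the reflection of F across B]
   → C = (31/3, -4)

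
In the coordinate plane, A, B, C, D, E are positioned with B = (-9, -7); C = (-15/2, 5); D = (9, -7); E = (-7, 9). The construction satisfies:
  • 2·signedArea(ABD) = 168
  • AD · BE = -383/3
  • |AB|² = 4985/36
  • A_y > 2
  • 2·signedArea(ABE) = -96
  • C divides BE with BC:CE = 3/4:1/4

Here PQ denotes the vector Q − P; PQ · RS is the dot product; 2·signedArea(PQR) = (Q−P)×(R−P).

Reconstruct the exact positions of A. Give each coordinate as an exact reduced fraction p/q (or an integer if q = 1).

1. A_x = -11/6  [2·signedArea(ABE) = -96 ∩ AD · BE = -383/3]
2. A_y = 7/3  [2·signedArea(ABE) = -96 ∩ AD · BE = -383/3]
   → A = (-11/6, 7/3)

A = (-11/6, 7/3)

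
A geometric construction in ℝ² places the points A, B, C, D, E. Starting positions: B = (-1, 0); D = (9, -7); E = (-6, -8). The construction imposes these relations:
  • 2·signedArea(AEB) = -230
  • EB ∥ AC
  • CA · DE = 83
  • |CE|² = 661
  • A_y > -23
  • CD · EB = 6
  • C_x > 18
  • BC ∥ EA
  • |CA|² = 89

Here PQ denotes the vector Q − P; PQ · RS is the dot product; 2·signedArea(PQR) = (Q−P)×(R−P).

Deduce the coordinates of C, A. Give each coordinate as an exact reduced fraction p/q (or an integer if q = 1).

A = (14, -22)
C = (19, -14)

1. C_x = 19  [line -5·x + -8·y + -17 = 0 ∩ |CE|² = 661]
2. C_y = -14  [line -5·x + -8·y + -17 = 0 ∩ |CE|² = 661]
   → C = (19, -14)
3. A_x = 14  [EB ∥ AC ∩ BC ∥ EA]
4. A_y = -22  [EB ∥ AC ∩ BC ∥ EA]
   → A = (14, -22)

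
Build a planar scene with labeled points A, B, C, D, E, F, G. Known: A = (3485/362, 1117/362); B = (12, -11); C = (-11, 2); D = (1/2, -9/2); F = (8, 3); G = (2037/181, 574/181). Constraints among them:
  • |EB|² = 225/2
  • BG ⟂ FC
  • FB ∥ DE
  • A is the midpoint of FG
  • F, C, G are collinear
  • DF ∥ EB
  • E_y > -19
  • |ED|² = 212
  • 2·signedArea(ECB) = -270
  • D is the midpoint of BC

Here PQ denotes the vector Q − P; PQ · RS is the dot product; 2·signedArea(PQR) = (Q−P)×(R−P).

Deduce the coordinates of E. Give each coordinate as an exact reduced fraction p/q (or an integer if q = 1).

1. E_x = 9/2  [DF ∥ EB ∩ FB ∥ DE]
2. E_y = -37/2  [DF ∥ EB ∩ FB ∥ DE]
   → E = (9/2, -37/2)

E = (9/2, -37/2)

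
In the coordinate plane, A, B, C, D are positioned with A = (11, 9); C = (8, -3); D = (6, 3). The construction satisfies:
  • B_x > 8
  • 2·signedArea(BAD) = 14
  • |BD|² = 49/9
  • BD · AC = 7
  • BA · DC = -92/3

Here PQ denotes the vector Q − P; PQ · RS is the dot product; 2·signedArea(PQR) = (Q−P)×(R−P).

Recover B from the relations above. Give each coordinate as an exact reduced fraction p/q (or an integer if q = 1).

1. B_x = 25/3  [BD · AC = 7 ∩ BA · DC = -92/3]
2. B_y = 3  [BD · AC = 7 ∩ BA · DC = -92/3]
   → B = (25/3, 3)

B = (25/3, 3)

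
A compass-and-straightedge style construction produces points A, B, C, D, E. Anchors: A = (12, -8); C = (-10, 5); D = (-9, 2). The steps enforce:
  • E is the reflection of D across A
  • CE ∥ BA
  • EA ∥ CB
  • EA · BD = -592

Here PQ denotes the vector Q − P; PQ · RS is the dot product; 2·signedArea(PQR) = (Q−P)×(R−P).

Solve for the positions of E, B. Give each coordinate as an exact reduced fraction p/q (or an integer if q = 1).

1. E_x = 33  [E is the reflection of D across A]
2. E_y = -18  [E is the reflection of D across A]
   → E = (33, -18)
3. B_x = -31  [CE ∥ BA ∩ EA ∥ CB]
4. B_y = 15  [CE ∥ BA ∩ EA ∥ CB]
   → B = (-31, 15)

B = (-31, 15)
E = (33, -18)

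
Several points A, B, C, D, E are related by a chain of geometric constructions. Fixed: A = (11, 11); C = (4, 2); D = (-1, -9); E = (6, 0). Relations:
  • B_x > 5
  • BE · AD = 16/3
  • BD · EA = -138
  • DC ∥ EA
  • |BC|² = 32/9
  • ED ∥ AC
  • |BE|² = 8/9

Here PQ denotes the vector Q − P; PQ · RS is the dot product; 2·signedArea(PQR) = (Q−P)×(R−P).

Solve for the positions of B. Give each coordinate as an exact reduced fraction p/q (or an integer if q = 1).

B = (16/3, 2/3)

1. B_x = 16/3  [BD · EA = -138 ∩ BE · AD = 16/3]
2. B_y = 2/3  [BD · EA = -138 ∩ BE · AD = 16/3]
   → B = (16/3, 2/3)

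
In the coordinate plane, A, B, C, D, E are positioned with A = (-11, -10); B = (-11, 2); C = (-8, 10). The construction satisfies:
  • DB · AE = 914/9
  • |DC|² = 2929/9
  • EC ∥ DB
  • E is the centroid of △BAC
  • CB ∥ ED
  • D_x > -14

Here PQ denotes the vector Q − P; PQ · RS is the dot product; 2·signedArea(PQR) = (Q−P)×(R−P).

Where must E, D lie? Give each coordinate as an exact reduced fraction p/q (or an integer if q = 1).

D = (-13, -22/3)
E = (-10, 2/3)

1. E_x = -10  [E is the centroid of △BAC]
2. E_y = 2/3  [E is the centroid of △BAC]
   → E = (-10, 2/3)
3. D_x = -13  [EC ∥ DB ∩ CB ∥ ED]
4. D_y = -22/3  [EC ∥ DB ∩ CB ∥ ED]
   → D = (-13, -22/3)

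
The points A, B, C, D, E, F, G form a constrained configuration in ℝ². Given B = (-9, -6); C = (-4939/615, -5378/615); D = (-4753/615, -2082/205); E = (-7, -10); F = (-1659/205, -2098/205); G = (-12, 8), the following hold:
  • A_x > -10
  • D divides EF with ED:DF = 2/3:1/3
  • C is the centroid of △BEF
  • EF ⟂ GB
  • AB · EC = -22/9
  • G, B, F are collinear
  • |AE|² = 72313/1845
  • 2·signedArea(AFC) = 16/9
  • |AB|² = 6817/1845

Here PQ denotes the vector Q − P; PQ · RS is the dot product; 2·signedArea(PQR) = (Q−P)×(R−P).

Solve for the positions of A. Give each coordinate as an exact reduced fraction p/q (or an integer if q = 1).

1. A_x = -5554/615  [2·signedArea(AFC) = 16/9 ∩ AB · EC = -22/9]
2. A_y = -836/205  [2·signedArea(AFC) = 16/9 ∩ AB · EC = -22/9]
   → A = (-5554/615, -836/205)

A = (-5554/615, -836/205)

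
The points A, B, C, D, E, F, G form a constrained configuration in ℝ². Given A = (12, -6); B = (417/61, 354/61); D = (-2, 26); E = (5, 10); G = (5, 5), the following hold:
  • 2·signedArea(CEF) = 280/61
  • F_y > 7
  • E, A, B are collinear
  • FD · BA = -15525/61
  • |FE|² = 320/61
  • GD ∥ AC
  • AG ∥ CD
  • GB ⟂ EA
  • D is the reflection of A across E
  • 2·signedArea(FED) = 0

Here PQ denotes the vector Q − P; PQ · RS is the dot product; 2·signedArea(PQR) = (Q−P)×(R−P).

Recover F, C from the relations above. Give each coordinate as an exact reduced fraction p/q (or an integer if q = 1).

1. F_x = 361/61  [2·signedArea(FED) = 0 ∩ FD · BA = -15525/61]
2. F_y = 482/61  [2·signedArea(FED) = 0 ∩ FD · BA = -15525/61]
   → F = (361/61, 482/61)
3. C_x = 5  [AG ∥ CD ∩ GD ∥ AC]
4. C_y = 15  [AG ∥ CD ∩ GD ∥ AC]
   → C = (5, 15)

C = (5, 15)
F = (361/61, 482/61)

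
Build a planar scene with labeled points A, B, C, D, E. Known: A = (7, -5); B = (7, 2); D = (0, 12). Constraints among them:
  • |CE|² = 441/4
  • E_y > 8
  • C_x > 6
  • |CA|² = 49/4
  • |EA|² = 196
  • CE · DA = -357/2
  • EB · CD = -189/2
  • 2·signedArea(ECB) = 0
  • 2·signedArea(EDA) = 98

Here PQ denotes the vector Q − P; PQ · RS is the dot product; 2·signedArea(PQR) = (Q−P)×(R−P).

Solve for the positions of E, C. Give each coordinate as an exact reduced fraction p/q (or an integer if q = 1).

C = (7, -3/2)
E = (7, 9)

1. E_x = 7  [line 17·x + 7·y + -182 = 0 ∩ |EA|² = 196]
2. E_y = 9  [line 17·x + 7·y + -182 = 0 ∩ |EA|² = 196]
   → E = (7, 9)
3. C_x = 7  [2·signedArea(ECB) = 0 ∩ CE · DA = -357/2]
4. C_y = -3/2  [2·signedArea(ECB) = 0 ∩ CE · DA = -357/2]
   → C = (7, -3/2)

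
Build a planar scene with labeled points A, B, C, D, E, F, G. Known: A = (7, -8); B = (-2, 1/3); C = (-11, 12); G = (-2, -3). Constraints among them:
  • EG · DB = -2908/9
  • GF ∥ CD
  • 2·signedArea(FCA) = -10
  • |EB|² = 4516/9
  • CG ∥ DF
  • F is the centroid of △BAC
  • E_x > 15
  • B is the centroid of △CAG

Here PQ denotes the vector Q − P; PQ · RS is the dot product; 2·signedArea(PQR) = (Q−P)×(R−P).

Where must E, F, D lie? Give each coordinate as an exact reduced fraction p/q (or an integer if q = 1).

1. F_x = -2  [F is the centroid of △BAC]
2. F_y = 13/9  [F is the centroid of △BAC]
   → F = (-2, 13/9)
3. D_x = -11  [CG ∥ DF ∩ GF ∥ CD]
4. D_y = 148/9  [CG ∥ DF ∩ GF ∥ CD]
   → D = (-11, 148/9)
5. E_x = 16  [line -9·x + 145/9·y + 3181/9 = 0 ∩ |EB|² = 4516/9]
6. E_y = -13  [line -9·x + 145/9·y + 3181/9 = 0 ∩ |EB|² = 4516/9]
   → E = (16, -13)

D = (-11, 148/9)
E = (16, -13)
F = (-2, 13/9)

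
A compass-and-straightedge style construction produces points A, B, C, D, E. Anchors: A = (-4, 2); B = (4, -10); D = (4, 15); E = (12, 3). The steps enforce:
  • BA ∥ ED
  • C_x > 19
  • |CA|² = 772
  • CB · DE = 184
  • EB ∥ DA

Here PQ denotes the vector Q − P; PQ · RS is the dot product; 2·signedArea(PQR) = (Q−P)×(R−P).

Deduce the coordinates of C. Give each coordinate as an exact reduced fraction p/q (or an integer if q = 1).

C = (20, 16)

1. C_x = 20  [line -8·x + 12·y + -32 = 0 ∩ |CA|² = 772]
2. C_y = 16  [line -8·x + 12·y + -32 = 0 ∩ |CA|² = 772]
   → C = (20, 16)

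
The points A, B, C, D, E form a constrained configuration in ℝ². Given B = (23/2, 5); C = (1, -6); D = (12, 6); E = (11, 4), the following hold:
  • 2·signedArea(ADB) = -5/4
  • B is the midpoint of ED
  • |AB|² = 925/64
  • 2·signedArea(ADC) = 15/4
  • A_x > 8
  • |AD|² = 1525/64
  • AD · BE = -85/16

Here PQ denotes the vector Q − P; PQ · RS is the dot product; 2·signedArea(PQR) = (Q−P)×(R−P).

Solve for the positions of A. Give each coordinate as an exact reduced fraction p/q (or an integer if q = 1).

A = (71/8, 9/4)

1. A_x = 71/8  [2·signedArea(ADB) = -5/4 ∩ 2·signedArea(ADC) = 15/4]
2. A_y = 9/4  [2·signedArea(ADB) = -5/4 ∩ 2·signedArea(ADC) = 15/4]
   → A = (71/8, 9/4)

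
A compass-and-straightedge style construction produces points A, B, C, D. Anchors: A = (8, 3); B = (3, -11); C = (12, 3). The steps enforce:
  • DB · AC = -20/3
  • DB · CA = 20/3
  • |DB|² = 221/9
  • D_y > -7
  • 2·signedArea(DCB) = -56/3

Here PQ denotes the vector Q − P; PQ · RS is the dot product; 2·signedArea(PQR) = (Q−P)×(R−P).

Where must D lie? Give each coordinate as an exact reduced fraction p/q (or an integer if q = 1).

1. D_x = 14/3  [2·signedArea(DCB) = -56/3 ∩ DB · CA = 20/3]
2. D_y = -19/3  [2·signedArea(DCB) = -56/3 ∩ DB · CA = 20/3]
   → D = (14/3, -19/3)

D = (14/3, -19/3)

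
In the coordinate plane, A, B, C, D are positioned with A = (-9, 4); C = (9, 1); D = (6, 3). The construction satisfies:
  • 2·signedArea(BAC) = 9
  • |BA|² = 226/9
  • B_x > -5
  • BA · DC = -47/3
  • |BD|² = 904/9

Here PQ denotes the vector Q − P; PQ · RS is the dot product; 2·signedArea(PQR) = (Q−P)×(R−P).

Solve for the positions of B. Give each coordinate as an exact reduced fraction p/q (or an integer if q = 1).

1. B_x = -4  [BA · DC = -47/3 ∩ 2·signedArea(BAC) = 9]
2. B_y = 11/3  [BA · DC = -47/3 ∩ 2·signedArea(BAC) = 9]
   → B = (-4, 11/3)

B = (-4, 11/3)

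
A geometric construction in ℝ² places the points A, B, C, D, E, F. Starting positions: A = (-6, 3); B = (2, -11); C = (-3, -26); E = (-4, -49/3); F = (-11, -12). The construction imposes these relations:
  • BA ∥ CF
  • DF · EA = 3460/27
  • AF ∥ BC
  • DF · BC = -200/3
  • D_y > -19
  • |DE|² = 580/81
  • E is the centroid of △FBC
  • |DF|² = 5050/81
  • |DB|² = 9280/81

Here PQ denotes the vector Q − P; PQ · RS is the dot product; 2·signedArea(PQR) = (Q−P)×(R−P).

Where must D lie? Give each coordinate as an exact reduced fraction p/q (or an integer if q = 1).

D = (-6, -163/9)

1. D_x = -6  [DF · BC = -200/3 ∩ DF · EA = 3460/27]
2. D_y = -163/9  [DF · BC = -200/3 ∩ DF · EA = 3460/27]
   → D = (-6, -163/9)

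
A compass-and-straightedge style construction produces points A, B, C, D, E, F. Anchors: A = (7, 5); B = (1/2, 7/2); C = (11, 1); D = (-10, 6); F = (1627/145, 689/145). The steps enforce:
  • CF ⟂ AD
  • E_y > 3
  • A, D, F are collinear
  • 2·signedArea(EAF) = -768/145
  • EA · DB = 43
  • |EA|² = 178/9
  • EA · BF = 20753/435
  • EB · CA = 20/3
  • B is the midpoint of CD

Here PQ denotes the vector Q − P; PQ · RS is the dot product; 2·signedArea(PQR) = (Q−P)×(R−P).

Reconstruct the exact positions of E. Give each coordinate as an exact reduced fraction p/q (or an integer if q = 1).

E = (8/3, 4)

1. E_x = 8/3  [EB · CA = 20/3 ∩ EA · DB = 43]
2. E_y = 4  [EB · CA = 20/3 ∩ EA · DB = 43]
   → E = (8/3, 4)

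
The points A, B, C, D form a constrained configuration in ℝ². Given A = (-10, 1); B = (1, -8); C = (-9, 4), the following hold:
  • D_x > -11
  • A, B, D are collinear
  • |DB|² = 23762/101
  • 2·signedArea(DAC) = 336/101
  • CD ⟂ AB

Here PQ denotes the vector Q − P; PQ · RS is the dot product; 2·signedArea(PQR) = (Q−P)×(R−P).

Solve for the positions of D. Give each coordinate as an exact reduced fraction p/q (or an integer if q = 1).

1. D_x = -1098/101  [A, B, D are collinear ∩ CD ⟂ AB]
2. D_y = 173/101  [A, B, D are collinear ∩ CD ⟂ AB]
   → D = (-1098/101, 173/101)

D = (-1098/101, 173/101)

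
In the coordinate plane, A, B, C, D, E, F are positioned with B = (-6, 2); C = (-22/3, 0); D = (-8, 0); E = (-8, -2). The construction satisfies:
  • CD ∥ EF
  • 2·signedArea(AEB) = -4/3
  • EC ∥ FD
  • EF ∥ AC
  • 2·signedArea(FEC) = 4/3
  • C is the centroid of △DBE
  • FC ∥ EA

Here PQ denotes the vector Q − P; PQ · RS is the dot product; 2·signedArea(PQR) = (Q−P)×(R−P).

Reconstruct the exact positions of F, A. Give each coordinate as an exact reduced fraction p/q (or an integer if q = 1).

A = (-20/3, 0)
F = (-26/3, -2)

1. F_x = -26/3  [EC ∥ FD ∩ CD ∥ EF]
2. F_y = -2  [EC ∥ FD ∩ CD ∥ EF]
   → F = (-26/3, -2)
3. A_x = -20/3  [EF ∥ AC ∩ FC ∥ EA]
4. A_y = 0  [EF ∥ AC ∩ FC ∥ EA]
   → A = (-20/3, 0)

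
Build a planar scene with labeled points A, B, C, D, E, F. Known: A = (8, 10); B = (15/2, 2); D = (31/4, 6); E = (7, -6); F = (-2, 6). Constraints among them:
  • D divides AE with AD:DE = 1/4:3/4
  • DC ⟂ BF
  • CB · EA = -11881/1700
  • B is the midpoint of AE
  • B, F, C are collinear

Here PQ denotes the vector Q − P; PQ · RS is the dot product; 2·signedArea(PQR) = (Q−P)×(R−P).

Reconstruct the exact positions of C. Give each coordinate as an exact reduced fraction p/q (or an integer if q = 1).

C = (10679/1700, 1068/425)

1. C_x = 10679/1700  [B, F, C are collinear ∩ DC ⟂ BF]
2. C_y = 1068/425  [B, F, C are collinear ∩ DC ⟂ BF]
   → C = (10679/1700, 1068/425)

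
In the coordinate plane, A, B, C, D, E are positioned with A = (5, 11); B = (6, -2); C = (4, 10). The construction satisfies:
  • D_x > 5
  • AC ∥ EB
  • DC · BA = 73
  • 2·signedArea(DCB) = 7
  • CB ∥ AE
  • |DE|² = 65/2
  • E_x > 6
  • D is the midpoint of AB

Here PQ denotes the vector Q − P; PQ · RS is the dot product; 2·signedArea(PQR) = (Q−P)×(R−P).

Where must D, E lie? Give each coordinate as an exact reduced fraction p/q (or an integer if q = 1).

1. D_x = 11/2  [D is the midpoint of AB]
2. D_y = 9/2  [D is the midpoint of AB]
   → D = (11/2, 9/2)
3. E_x = 7  [AC ∥ EB ∩ CB ∥ AE]
4. E_y = -1  [AC ∥ EB ∩ CB ∥ AE]
   → E = (7, -1)

D = (11/2, 9/2)
E = (7, -1)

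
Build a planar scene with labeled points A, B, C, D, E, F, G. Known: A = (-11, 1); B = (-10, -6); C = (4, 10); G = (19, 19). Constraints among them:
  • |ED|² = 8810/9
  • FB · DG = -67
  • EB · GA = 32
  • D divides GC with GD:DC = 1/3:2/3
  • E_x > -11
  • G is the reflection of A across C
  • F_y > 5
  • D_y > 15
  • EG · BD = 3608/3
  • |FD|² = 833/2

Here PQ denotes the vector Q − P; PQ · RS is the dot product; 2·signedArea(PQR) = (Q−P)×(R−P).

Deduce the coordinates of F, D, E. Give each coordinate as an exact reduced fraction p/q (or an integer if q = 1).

D = (14, 16)
E = (-31/3, -11/3)
F = (-7/2, 11/2)

1. D_x = 14  [D divides GC with GD:DC = 1/3:2/3]
2. D_y = 16  [D divides GC with GD:DC = 1/3:2/3]
   → D = (14, 16)
3. E_x = -31/3  [EB · GA = 32 ∩ EG · BD = 3608/3]
4. E_y = -11/3  [EB · GA = 32 ∩ EG · BD = 3608/3]
   → E = (-31/3, -11/3)
5. F_x = -7/2  [line -5·x + -3·y + -1 = 0 ∩ |FD|² = 833/2]
6. F_y = 11/2  [line -5·x + -3·y + -1 = 0 ∩ |FD|² = 833/2]
   → F = (-7/2, 11/2)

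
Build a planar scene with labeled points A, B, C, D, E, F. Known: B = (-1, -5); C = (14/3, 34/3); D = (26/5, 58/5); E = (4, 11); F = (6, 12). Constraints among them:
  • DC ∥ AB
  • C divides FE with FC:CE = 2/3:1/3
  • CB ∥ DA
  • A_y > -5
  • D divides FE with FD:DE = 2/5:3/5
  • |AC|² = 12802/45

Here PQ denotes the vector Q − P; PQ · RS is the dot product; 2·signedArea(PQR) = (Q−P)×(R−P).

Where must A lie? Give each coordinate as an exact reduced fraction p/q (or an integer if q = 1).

1. A_x = -7/15  [DC ∥ AB ∩ CB ∥ DA]
2. A_y = -71/15  [DC ∥ AB ∩ CB ∥ DA]
   → A = (-7/15, -71/15)

A = (-7/15, -71/15)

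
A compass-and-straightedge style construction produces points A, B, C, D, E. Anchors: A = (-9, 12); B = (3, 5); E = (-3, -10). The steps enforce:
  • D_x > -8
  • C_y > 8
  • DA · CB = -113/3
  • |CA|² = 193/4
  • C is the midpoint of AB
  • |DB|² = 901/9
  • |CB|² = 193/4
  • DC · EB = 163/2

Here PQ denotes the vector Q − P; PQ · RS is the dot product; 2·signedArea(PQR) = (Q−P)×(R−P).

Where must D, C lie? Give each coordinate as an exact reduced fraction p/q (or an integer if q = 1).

C = (-3, 17/2)
D = (-7, 14/3)

1. C_x = -3  [C is the midpoint of AB]
2. C_y = 17/2  [C is the midpoint of AB]
   → C = (-3, 17/2)
3. D_x = -7  [DA · CB = -113/3 ∩ DC · EB = 163/2]
4. D_y = 14/3  [DA · CB = -113/3 ∩ DC · EB = 163/2]
   → D = (-7, 14/3)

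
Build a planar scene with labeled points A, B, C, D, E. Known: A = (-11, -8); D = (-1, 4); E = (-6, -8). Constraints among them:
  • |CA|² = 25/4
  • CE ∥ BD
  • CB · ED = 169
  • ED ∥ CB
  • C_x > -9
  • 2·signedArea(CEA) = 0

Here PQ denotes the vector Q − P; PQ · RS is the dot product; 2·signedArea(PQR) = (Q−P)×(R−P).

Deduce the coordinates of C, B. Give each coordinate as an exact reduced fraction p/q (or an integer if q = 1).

B = (-7/2, 4)
C = (-17/2, -8)

1. C_y = -8  [2·signedArea(CEA) = 0]
2. C_x = -17/2  [|CA|² = 25/4]
   → C = (-17/2, -8)
3. B_x = -7/2  [CE ∥ BD ∩ ED ∥ CB]
4. B_y = 4  [CE ∥ BD ∩ ED ∥ CB]
   → B = (-7/2, 4)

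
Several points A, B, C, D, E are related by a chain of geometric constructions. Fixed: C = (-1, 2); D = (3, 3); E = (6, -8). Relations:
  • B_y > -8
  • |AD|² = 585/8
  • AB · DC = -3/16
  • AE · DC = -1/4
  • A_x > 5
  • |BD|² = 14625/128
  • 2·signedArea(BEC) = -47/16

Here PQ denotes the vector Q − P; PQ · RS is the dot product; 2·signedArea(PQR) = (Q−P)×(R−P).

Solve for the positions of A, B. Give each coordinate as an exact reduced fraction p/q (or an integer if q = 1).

1. A_x = 21/4  [line 4·x + 1·y + -63/4 = 0 ∩ |AD|² = 585/8]
2. A_y = -21/4  [line 4·x + 1·y + -63/4 = 0 ∩ |AD|² = 585/8]
   → A = (21/4, -21/4)
3. B_x = 93/16  [AB · DC = -3/16 ∩ 2·signedArea(BEC) = -47/16]
4. B_y = -117/16  [AB · DC = -3/16 ∩ 2·signedArea(BEC) = -47/16]
   → B = (93/16, -117/16)

A = (21/4, -21/4)
B = (93/16, -117/16)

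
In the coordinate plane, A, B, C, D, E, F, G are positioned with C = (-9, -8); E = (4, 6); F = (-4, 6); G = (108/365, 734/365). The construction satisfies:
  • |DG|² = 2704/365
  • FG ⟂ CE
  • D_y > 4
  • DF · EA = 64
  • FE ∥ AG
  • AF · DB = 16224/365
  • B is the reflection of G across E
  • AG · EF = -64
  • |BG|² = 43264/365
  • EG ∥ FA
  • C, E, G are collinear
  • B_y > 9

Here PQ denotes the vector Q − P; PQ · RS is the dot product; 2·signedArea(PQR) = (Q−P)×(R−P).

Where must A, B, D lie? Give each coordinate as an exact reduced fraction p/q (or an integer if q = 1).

A = (-2812/365, 734/365)
B = (2812/365, 3646/365)
D = (784/365, 1462/365)

1. A_x = -2812/365  [FE ∥ AG ∩ EG ∥ FA]
2. A_y = 734/365  [FE ∥ AG ∩ EG ∥ FA]
   → A = (-2812/365, 734/365)
3. B_x = 2812/365  [B is the reflection of G across E]
4. B_y = 3646/365  [B is the reflection of G across E]
   → B = (2812/365, 3646/365)
5. D_x = 784/365  [DF · EA = 64 ∩ AF · DB = 16224/365]
6. D_y = 1462/365  [DF · EA = 64 ∩ AF · DB = 16224/365]
   → D = (784/365, 1462/365)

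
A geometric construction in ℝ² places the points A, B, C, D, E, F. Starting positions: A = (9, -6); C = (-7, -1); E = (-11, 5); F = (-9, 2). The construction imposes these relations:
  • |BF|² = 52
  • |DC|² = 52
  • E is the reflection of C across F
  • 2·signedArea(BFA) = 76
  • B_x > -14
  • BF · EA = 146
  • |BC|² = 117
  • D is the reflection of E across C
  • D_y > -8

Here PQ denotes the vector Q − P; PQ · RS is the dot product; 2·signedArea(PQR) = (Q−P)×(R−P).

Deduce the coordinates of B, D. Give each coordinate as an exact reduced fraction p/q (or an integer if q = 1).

B = (-13, 8)
D = (-3, -7)

1. B_x = -13  [2·signedArea(BFA) = 76 ∩ BF · EA = 146]
2. B_y = 8  [2·signedArea(BFA) = 76 ∩ BF · EA = 146]
   → B = (-13, 8)
3. D_x = -3  [D is the reflection of E across C]
4. D_y = -7  [D is the reflection of E across C]
   → D = (-3, -7)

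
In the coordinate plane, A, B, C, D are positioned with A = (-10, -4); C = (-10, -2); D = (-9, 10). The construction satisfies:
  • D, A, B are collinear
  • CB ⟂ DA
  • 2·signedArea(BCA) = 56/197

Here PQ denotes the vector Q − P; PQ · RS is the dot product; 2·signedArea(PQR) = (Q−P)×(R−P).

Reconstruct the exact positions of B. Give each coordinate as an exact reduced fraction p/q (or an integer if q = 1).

1. B_x = -1942/197  [D, A, B are collinear ∩ CB ⟂ DA]
2. B_y = -396/197  [D, A, B are collinear ∩ CB ⟂ DA]
   → B = (-1942/197, -396/197)

B = (-1942/197, -396/197)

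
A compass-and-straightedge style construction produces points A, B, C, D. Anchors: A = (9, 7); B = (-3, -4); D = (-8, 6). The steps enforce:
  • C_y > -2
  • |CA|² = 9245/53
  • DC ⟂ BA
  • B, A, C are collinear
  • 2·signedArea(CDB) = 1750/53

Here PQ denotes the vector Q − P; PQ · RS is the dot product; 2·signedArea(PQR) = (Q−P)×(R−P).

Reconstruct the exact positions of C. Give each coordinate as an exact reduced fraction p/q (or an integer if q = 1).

1. C_x = -39/53  [B, A, C are collinear ∩ DC ⟂ BA]
2. C_y = -102/53  [B, A, C are collinear ∩ DC ⟂ BA]
   → C = (-39/53, -102/53)

C = (-39/53, -102/53)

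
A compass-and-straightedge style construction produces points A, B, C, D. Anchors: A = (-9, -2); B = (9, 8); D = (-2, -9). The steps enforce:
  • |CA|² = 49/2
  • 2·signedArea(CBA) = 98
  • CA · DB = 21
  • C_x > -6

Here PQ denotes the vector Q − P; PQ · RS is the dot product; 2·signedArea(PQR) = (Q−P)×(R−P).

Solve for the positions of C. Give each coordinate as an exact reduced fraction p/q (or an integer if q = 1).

C = (-11/2, -11/2)

1. C_x = -11/2  [2·signedArea(CBA) = 98 ∩ CA · DB = 21]
2. C_y = -11/2  [2·signedArea(CBA) = 98 ∩ CA · DB = 21]
   → C = (-11/2, -11/2)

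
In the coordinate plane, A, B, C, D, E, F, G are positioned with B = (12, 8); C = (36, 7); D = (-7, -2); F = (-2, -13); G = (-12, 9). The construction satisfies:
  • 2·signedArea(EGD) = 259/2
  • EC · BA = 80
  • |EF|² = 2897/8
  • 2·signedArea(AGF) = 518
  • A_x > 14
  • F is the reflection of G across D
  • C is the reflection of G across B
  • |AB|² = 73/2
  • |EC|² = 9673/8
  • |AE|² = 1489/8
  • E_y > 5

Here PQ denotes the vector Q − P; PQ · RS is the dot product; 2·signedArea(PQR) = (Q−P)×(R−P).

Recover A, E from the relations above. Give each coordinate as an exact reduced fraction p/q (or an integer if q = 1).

1. A_x = 29/2  [line 22·x + 10·y + -344 = 0 ∩ |AB|² = 73/2]
2. A_y = 5/2  [line 22·x + 10·y + -344 = 0 ∩ |AB|² = 73/2]
   → A = (29/2, 5/2)
3. E_x = 5/4  [2·signedArea(EGD) = 259/2 ∩ EC · BA = 80]
4. E_y = 23/4  [2·signedArea(EGD) = 259/2 ∩ EC · BA = 80]
   → E = (5/4, 23/4)

A = (29/2, 5/2)
E = (5/4, 23/4)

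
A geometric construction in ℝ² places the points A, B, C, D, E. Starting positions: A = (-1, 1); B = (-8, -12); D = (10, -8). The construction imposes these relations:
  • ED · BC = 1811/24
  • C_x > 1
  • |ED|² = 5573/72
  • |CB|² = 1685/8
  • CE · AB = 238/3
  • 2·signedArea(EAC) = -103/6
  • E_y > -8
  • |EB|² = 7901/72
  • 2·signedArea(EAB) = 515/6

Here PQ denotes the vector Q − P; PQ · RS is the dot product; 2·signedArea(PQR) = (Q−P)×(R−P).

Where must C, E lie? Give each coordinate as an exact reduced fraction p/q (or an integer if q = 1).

1. E_x = 5/4  [line 13·x + -7·y + -395/6 = 0 ∩ |EB|² = 7901/72]
2. E_y = -85/12  [line 13·x + -7·y + -395/6 = 0 ∩ |EB|² = 7901/72]
   → E = (5/4, -85/12)
3. C_x = 7/4  [CE · AB = 238/3 ∩ 2·signedArea(EAC) = -103/6]
4. C_y = -5/4  [CE · AB = 238/3 ∩ 2·signedArea(EAC) = -103/6]
   → C = (7/4, -5/4)

C = (7/4, -5/4)
E = (5/4, -85/12)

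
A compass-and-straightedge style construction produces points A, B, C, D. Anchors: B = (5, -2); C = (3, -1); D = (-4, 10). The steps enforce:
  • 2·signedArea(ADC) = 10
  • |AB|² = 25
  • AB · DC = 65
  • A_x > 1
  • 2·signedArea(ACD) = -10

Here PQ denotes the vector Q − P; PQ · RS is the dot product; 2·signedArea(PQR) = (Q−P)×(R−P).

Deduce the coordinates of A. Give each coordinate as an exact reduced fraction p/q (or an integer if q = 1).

1. A_x = 2  [2·signedArea(ADC) = 10 ∩ AB · DC = 65]
2. A_y = 2  [2·signedArea(ADC) = 10 ∩ AB · DC = 65]
   → A = (2, 2)

A = (2, 2)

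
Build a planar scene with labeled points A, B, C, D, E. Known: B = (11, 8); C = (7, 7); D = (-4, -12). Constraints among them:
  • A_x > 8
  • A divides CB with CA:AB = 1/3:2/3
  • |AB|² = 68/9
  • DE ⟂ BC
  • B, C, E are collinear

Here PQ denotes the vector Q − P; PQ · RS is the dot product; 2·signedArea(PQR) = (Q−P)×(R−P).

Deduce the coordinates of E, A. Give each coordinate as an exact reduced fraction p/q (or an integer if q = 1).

A = (25/3, 22/3)
E = (-133/17, 56/17)

1. E_x = -133/17  [B, C, E are collinear ∩ DE ⟂ BC]
2. E_y = 56/17  [B, C, E are collinear ∩ DE ⟂ BC]
   → E = (-133/17, 56/17)
3. A_x = 25/3  [A divides CB with CA:AB = 1/3:2/3]
4. A_y = 22/3  [A divides CB with CA:AB = 1/3:2/3]
   → A = (25/3, 22/3)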